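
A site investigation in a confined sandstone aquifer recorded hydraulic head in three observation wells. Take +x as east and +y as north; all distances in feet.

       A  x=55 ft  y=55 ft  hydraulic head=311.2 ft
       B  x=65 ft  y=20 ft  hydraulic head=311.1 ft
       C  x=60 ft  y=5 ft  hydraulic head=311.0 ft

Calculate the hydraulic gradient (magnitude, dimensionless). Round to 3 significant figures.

Taking A as reference: B−A = (10, -35, -0.1); C−A = (5, -50, -0.2).
Solve a·Δx + b·Δy = Δh: det = 10·(-50) − 5·(-35) = -325.
∂h/∂x = [(-0.1)·(-50) − (-0.2)·(-35)] / -325 = +0.006154
∂h/∂y = [10·(-0.2) − 5·(-0.1)] / -325 = +0.004615
|∇h| = √(0.006154² + 0.004615²) = 0.007692

0.00769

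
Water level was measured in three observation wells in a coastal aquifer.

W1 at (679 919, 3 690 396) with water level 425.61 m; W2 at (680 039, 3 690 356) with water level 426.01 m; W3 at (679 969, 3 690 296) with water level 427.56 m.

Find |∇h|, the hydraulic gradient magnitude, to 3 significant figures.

Three-point gradient (reference W1): Δ to W2 = (120, -40, +0.40), Δ to W3 = (50, -100, +1.95).
∂h/∂x = -0.003800, ∂h/∂y = -0.02140 (det = -10000).
|∇h| = √(-0.003800² + -0.02140²) = 0.02173

0.0217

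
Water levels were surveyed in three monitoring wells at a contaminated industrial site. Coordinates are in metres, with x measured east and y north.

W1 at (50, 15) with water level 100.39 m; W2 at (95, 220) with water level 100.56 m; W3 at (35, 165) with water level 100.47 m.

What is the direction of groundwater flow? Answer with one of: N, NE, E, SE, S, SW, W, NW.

SW

Differences from W1: to W2 (Δx, Δy, Δh) = (45, 205, +0.17); to W3 = (-15, 150, +0.08).
Solve a·Δx + b·Δy = Δh: det = 45·150 − (-15)·205 = 9825.
∂h/∂x = [(+0.17)·150 − (+0.08)·205] / 9825 = +0.0009262
∂h/∂y = [45·(+0.08) − (-15)·(+0.17)] / 9825 = +0.0006260
Flow = −∇h = (-0.0009262 east, -0.0006260 north), which points southwest.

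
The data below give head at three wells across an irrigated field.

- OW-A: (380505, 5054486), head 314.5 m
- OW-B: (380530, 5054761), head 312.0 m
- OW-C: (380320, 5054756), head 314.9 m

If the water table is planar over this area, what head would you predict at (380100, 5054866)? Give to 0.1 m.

317.0 m

Three-point gradient (reference OW-A): Δ to OW-B = (25, 275, -2.5), Δ to OW-C = (-185, 270, +0.4).
∂h/∂x = -0.01362, ∂h/∂y = -0.007852 (det = 57625).
h(380100, 5054866) = 314.5 + (-0.01362)·(-405) + (-0.007852)·(380) = 314.5 +5.517 -2.984 = 317.033 m.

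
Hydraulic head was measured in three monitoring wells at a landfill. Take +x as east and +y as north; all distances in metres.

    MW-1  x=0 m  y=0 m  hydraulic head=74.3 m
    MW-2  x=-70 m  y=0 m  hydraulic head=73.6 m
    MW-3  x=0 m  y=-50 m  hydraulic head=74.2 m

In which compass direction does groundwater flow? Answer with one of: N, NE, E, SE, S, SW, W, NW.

W

∂h/∂x = (73.6 − 74.3) / (-70 − 0) = +0.01000
∂h/∂y = (74.2 − 74.3) / (-50 − 0) = +0.002000
Flow = −∇h = (-0.01000 east, -0.002000 north), which points west.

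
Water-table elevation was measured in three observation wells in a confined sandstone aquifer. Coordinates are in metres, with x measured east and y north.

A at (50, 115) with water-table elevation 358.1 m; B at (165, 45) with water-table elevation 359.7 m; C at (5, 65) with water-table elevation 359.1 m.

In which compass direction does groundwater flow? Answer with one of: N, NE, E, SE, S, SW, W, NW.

Differences from A: to B (Δx, Δy, Δh) = (115, -70, +1.6); to C = (-45, -50, +1.0).
Solve a·Δx + b·Δy = Δh: det = 115·(-50) − (-45)·(-70) = -8900.
∂h/∂x = [(+1.6)·(-50) − (+1.0)·(-70)] / -8900 = +0.001124
∂h/∂y = [115·(+1.0) − (-45)·(+1.6)] / -8900 = -0.02101
Flow = −∇h = (-0.001124 east, +0.02101 north), which points north.

N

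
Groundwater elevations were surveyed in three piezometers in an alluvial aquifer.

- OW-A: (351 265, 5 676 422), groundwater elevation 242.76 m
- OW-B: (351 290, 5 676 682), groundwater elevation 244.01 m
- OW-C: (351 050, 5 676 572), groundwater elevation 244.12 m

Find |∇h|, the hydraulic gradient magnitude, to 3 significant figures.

With h = a·x + b·y + c and OW-A as origin, the differences give:
  25·a + 260·b = +1.25
  (-215)·a + 150·b = +1.36
Eliminate b (×150 and ×260, subtract): 59650·a = -166.100 → a = ∂h/∂x = -0.002785
Back-substitute: b = ∂h/∂y = +0.005075.
|∇h| = √(-0.002785² + 0.005075²) = 0.005789

0.00579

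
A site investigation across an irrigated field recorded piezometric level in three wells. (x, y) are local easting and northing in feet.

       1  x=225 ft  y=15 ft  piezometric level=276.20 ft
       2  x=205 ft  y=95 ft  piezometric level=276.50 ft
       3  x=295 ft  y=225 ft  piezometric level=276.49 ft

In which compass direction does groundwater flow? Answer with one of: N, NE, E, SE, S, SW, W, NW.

SE

Taking 1 as reference: 2−1 = (-20, 80, +0.30); 3−1 = (70, 210, +0.29).
Determinant of the coordinate differences = (-20)·210 − 70·80 = -9800.
∂h/∂x = [(+0.30)·210 − (+0.29)·80] / -9800 = -0.004061
∂h/∂y = [(-20)·(+0.29) − 70·(+0.30)] / -9800 = +0.002735
Flow = −∇h = (+0.004061 east, -0.002735 north), which points southeast.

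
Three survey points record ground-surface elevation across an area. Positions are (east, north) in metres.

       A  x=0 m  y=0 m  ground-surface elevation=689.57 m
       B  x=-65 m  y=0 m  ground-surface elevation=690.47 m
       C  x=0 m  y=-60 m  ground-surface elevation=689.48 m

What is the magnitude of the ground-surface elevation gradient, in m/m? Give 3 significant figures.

∂z/∂x = (690.47 − 689.57) / (-65 − 0) = -0.01385
∂z/∂y = (689.48 − 689.57) / (-60 − 0) = +0.001500
|∇f| = √(-0.01385² + 0.001500²) = 0.01393 m/m

0.0139 m/m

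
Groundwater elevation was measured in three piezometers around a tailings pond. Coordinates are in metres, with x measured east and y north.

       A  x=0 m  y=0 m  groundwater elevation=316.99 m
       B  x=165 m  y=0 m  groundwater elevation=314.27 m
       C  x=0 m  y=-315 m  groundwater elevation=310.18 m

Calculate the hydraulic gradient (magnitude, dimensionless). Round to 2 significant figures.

∂h/∂x = (314.27 − 316.99) / (165 − 0) = -0.01648
∂h/∂y = (310.18 − 316.99) / (-315 − 0) = +0.02162
|∇h| = √(-0.01648² + 0.02162²) = 0.02718

0.027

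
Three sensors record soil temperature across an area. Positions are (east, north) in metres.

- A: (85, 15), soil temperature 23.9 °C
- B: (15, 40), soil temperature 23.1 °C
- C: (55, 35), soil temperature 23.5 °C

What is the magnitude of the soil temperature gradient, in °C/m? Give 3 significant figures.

Taking A as reference: B−A = (-70, 25, -0.8); C−A = (-30, 20, -0.4).
Solve a·Δx + b·Δy = ΔT: det = (-70)·20 − (-30)·25 = -650.
∂T/∂x = [(-0.8)·20 − (-0.4)·25] / -650 = +0.009231
∂T/∂y = [(-70)·(-0.4) − (-30)·(-0.8)] / -650 = -0.006154
|∇f| = √(0.009231² + -0.006154²) = 0.01109 °C/m

0.0111 °C/m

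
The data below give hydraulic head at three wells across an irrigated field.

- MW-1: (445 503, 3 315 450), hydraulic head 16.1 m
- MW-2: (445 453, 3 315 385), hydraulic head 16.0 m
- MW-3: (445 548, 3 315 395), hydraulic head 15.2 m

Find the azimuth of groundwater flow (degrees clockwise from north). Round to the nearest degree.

133°

Three-point gradient (reference MW-1): Δ to MW-2 = (-50, -65, -0.1), Δ to MW-3 = (45, -55, -0.9).
∂h/∂x = -0.009339, ∂h/∂y = +0.008722 (det = 5675).
Flow direction (−∇h) has components (+0.009339 E, -0.008722 N).
Azimuth = atan2(E, N) = atan2(+0.009339, -0.008722) = 133.0° ≈ 133°.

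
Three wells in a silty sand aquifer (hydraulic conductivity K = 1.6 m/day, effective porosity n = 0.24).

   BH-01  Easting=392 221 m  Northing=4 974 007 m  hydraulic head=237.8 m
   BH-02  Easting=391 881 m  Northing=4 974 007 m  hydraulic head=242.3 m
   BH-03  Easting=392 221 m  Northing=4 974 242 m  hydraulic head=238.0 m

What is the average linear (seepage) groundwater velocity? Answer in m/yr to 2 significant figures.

∂h/∂x = (242.3 − 237.8) / (391881 − 392221) = -0.01324
∂h/∂y = (238.0 − 237.8) / (4974242 − 4974007) = +0.0008511
|∇h| = √(-0.01324² + 0.0008511²) = 0.01327
Seepage velocity v = K·i/n = 1.6 × 0.01327 / 0.24 = 0.08847 m/day = 32.31 m/yr.

32 m/yr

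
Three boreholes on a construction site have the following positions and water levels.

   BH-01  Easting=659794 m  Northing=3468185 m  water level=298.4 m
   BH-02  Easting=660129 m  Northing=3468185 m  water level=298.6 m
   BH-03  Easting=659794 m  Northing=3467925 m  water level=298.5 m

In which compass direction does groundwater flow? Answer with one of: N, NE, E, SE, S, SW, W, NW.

NW

∂h/∂x = (298.6 − 298.4) / (660129 − 659794) = +0.0005970
∂h/∂y = (298.5 − 298.4) / (3467925 − 3468185) = -0.0003846
Flow = −∇h = (-0.0005970 east, +0.0003846 north), which points northwest.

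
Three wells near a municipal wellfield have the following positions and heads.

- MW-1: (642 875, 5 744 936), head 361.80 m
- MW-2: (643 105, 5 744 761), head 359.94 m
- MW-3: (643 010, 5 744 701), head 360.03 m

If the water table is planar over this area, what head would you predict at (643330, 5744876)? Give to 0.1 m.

Taking MW-1 as reference: MW-2−MW-1 = (230, -175, -1.86); MW-3−MW-1 = (135, -235, -1.77).
Determinant of the coordinate differences = 230·(-235) − 135·(-175) = -30425.
∂h/∂x = [(-1.86)·(-235) − (-1.77)·(-175)] / -30425 = -0.004186
∂h/∂y = [230·(-1.77) − 135·(-1.86)] / -30425 = +0.005127
h(643330, 5744876) = 361.80 + (-0.004186)·(455) + (+0.005127)·(-60) = 361.80 -1.904 -0.308 = 359.588 m.

359.6 m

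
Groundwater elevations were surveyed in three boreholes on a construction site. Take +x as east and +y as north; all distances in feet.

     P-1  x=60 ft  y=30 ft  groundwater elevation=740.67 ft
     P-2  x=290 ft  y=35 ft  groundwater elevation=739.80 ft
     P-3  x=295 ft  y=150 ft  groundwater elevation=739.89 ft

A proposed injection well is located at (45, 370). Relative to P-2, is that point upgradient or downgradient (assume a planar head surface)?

Taking P-1 as reference: P-2−P-1 = (230, 5, -0.87); P-3−P-1 = (235, 120, -0.78).
Determinant of the coordinate differences = 230·120 − 235·5 = 26425.
∂h/∂x = [(-0.87)·120 − (-0.78)·5] / 26425 = -0.003803
∂h/∂y = [230·(-0.78) − 235·(-0.87)] / 26425 = +0.0009480
Head at (45, 370) = 740.67 + (-0.003803)·(-15) + (+0.0009480)·(340) = 741.05 ft.
That is higher than the 739.80 ft at P-2, so the point is upgradient.

upgradient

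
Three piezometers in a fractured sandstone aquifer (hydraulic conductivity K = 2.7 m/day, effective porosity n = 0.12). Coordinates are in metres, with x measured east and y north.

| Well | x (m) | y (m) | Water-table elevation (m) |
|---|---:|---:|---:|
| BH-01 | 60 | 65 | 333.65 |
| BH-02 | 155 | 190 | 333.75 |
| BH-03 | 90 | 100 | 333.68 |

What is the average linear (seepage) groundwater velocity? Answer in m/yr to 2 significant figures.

5.6 m/yr

Taking BH-01 as reference: BH-02−BH-01 = (95, 125, +0.10); BH-03−BH-01 = (30, 35, +0.03).
Solve a·Δx + b·Δy = Δh: det = 95·35 − 30·125 = -425.
∂h/∂x = [(+0.10)·35 − (+0.03)·125] / -425 = +0.0005882
∂h/∂y = [95·(+0.03) − 30·(+0.10)] / -425 = +0.0003529
|∇h| = √(0.0005882² + 0.0003529²) = 0.0006859
Seepage velocity v = K·i/n = 2.7 × 0.0006859 / 0.12 = 0.01543 m/day = 5.636 m/yr.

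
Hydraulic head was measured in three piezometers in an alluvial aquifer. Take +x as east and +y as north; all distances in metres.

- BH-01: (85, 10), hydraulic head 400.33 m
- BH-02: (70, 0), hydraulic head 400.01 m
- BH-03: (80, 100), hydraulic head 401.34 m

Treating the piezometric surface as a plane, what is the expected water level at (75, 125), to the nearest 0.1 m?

401.6 m

Differences from BH-01: to BH-02 (Δx, Δy, Δh) = (-15, -10, -0.32); to BH-03 = (-5, 90, +1.01).
Determinant of the coordinate differences = (-15)·90 − (-5)·(-10) = -1400.
∂h/∂x = [(-0.32)·90 − (+1.01)·(-10)] / -1400 = +0.01336
∂h/∂y = [(-15)·(+1.01) − (-5)·(-0.32)] / -1400 = +0.01196
h(75, 125) = 400.33 + (+0.01336)·(-10) + (+0.01196)·(115) = 400.33 -0.134 +1.376 = 401.572 m.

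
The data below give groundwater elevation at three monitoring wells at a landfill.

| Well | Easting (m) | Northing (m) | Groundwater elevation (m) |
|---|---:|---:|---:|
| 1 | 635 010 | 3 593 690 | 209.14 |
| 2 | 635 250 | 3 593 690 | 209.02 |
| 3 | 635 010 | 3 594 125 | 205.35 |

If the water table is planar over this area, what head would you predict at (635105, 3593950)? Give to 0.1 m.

∂h/∂x = (209.02 − 209.14) / (635250 − 635010) = -0.0005000
∂h/∂y = (205.35 − 209.14) / (3594125 − 3593690) = -0.008713
h(635105, 3593950) = 209.14 + (-0.0005000)·(95) + (-0.008713)·(260) = 209.14 -0.047 -2.265 = 206.827 m.

206.8 m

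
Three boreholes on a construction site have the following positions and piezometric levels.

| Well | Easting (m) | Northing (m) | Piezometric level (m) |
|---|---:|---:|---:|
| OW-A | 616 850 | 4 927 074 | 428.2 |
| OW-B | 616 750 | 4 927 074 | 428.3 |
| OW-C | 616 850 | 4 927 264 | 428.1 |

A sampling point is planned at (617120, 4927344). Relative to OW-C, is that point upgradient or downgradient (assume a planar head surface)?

∂h/∂x = (428.3 − 428.2) / (616750 − 616850) = -0.001000
∂h/∂y = (428.1 − 428.2) / (4927264 − 4927074) = -0.0005263
Head at (617120, 4927344) = 428.2 + (-0.001000)·(270) + (-0.0005263)·(270) = 427.79 m.
That is lower than the 428.1 m at OW-C, so the point is downgradient.

downgradient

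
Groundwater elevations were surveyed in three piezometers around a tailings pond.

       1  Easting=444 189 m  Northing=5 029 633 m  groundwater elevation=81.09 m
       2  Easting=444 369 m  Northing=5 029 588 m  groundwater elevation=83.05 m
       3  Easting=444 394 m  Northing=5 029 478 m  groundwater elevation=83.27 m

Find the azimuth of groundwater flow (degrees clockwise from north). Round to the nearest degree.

Taking 1 as reference: 2−1 = (180, -45, +1.96); 3−1 = (205, -155, +2.18).
Solve a·Δx + b·Δy = Δh: det = 180·(-155) − 205·(-45) = -18675.
∂h/∂x = [(+1.96)·(-155) − (+2.18)·(-45)] / -18675 = +0.01101
∂h/∂y = [180·(+2.18) − 205·(+1.96)] / -18675 = +0.0005033
Flow direction (−∇h) has components (-0.01101 E, -0.0005033 N).
Azimuth = atan2(E, N) = atan2(-0.01101, -0.0005033) = 267.4° ≈ 267°.

267°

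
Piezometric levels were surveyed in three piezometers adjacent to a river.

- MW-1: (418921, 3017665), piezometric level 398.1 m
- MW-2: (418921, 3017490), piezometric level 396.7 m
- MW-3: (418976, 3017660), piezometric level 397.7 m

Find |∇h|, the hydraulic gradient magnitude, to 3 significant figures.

0.0103

With h = a·x + b·y + c and MW-1 as origin, the differences give:
  0·a + (-175)·b = -1.4
  55·a + (-5)·b = -0.4
Eliminate b (×(-5) and ×(-175), subtract): 9625·a = -63.00 → a = ∂h/∂x = -0.006545
Back-substitute: b = ∂h/∂y = +0.008000.
|∇h| = √(-0.006545² + 0.008000²) = 0.01034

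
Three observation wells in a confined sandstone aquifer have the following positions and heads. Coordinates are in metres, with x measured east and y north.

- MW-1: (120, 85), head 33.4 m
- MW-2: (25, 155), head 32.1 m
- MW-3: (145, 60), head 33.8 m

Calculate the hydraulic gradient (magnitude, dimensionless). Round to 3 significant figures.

Taking MW-1 as reference: MW-2−MW-1 = (-95, 70, -1.3); MW-3−MW-1 = (25, -25, +0.4).
Determinant of the coordinate differences = (-95)·(-25) − 25·70 = 625.
∂h/∂x = [(-1.3)·(-25) − (+0.4)·70] / 625 = +0.007200
∂h/∂y = [(-95)·(+0.4) − 25·(-1.3)] / 625 = -0.008800
|∇h| = √(0.007200² + -0.008800²) = 0.01137

0.0114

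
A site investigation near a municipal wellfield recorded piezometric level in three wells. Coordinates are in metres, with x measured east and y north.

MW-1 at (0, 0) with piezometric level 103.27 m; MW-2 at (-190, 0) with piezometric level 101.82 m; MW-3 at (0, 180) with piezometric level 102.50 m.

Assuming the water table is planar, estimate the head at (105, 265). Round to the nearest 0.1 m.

∂h/∂x = (101.82 − 103.27) / (-190 − 0) = +0.007632
∂h/∂y = (102.50 − 103.27) / (180 − 0) = -0.004278
h(105, 265) = 103.27 + (+0.007632)·(105) + (-0.004278)·(265) = 103.27 +0.801 -1.134 = 102.938 m.

102.9 m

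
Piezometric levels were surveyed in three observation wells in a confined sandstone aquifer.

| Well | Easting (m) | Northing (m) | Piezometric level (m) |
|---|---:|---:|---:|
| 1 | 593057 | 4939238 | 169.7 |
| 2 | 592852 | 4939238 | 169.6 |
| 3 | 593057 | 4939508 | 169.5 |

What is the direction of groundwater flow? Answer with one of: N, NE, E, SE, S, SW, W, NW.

∂h/∂x = (169.6 − 169.7) / (592852 − 593057) = +0.0004878
∂h/∂y = (169.5 − 169.7) / (4939508 − 4939238) = -0.0007407
Flow = −∇h = (-0.0004878 east, +0.0007407 north), which points northwest.

NW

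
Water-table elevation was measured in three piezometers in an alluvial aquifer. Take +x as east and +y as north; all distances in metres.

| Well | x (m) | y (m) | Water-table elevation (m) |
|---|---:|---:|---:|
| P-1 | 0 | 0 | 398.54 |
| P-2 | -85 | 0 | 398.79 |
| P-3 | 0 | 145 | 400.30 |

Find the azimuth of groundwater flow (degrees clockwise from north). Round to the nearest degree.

166°

∂h/∂x = (398.79 − 398.54) / (-85 − 0) = -0.002941
∂h/∂y = (400.30 − 398.54) / (145 − 0) = +0.01214
Flow direction (−∇h) has components (+0.002941 E, -0.01214 N).
Azimuth = atan2(E, N) = atan2(+0.002941, -0.01214) = 166.4° ≈ 166°.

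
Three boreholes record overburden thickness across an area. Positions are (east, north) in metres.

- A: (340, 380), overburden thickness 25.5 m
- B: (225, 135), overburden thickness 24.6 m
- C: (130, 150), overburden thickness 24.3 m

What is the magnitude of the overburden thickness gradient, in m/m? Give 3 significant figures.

0.00403 m/m

Differences from A: to B (Δx, Δy, Δh) = (-115, -245, -0.9); to C = (-210, -230, -1.2).
Solve a·Δx + b·Δy = Δd: det = (-115)·(-230) − (-210)·(-245) = -25000.
∂d/∂x = [(-0.9)·(-230) − (-1.2)·(-245)] / -25000 = +0.003480
∂d/∂y = [(-115)·(-1.2) − (-210)·(-0.9)] / -25000 = +0.002040
|∇f| = √(0.003480² + 0.002040²) = 0.004034 m/m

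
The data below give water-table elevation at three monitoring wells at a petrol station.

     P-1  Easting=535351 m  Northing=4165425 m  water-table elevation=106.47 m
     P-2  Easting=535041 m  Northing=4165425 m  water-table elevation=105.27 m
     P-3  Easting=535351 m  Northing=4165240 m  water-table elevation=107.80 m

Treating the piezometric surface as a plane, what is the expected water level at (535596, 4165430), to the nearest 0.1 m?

107.4 m

∂h/∂x = (105.27 − 106.47) / (535041 − 535351) = +0.003871
∂h/∂y = (107.80 − 106.47) / (4165240 − 4165425) = -0.007189
h(535596, 4165430) = 106.47 + (+0.003871)·(245) + (-0.007189)·(5) = 106.47 +0.948 -0.036 = 107.382 m.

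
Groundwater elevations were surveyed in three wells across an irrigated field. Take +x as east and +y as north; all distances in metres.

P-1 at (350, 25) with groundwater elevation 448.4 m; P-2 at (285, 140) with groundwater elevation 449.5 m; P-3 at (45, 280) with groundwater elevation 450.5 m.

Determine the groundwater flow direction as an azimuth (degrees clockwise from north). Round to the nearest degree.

191°

Three-point gradient (reference P-1): Δ to P-2 = (-65, 115, +1.1), Δ to P-3 = (-305, 255, +2.1).
∂h/∂x = +0.002108, ∂h/∂y = +0.01076 (det = 18500).
Flow direction (−∇h) has components (-0.002108 E, -0.01076 N).
Azimuth = atan2(E, N) = atan2(-0.002108, -0.01076) = 191.1° ≈ 191°.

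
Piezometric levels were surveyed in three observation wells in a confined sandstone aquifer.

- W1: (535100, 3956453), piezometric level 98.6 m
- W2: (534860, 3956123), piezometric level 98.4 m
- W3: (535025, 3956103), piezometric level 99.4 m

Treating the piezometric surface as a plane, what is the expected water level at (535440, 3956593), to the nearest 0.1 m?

100.0 m

Taking W1 as reference: W2−W1 = (-240, -330, -0.2); W3−W1 = (-75, -350, +0.8).
Solve a·Δx + b·Δy = Δh: det = (-240)·(-350) − (-75)·(-330) = 59250.
∂h/∂x = [(-0.2)·(-350) − (+0.8)·(-330)] / 59250 = +0.005637
∂h/∂y = [(-240)·(+0.8) − (-75)·(-0.2)] / 59250 = -0.003494
h(535440, 3956593) = 98.6 + (+0.005637)·(340) + (-0.003494)·(140) = 98.6 +1.917 -0.489 = 100.028 m.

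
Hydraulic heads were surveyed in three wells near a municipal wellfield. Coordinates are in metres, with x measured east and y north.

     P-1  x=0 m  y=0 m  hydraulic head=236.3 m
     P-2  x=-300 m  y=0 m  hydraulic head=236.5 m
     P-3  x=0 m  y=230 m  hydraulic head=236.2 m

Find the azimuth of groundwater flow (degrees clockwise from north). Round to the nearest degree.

057°

∂h/∂x = (236.5 − 236.3) / (-300 − 0) = -0.0006667
∂h/∂y = (236.2 − 236.3) / (230 − 0) = -0.0004348
Flow direction (−∇h) has components (+0.0006667 E, +0.0004348 N).
Azimuth = atan2(E, N) = atan2(+0.0006667, +0.0004348) = 56.9° ≈ 057°.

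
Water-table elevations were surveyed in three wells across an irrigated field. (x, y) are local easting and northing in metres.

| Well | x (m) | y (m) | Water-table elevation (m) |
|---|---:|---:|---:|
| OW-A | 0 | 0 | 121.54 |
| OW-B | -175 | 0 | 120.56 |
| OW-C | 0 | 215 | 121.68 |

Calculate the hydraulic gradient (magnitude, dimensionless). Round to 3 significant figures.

0.00564

∂h/∂x = (120.56 − 121.54) / (-175 − 0) = +0.005600
∂h/∂y = (121.68 − 121.54) / (215 − 0) = +0.0006512
|∇h| = √(0.005600² + 0.0006512²) = 0.005638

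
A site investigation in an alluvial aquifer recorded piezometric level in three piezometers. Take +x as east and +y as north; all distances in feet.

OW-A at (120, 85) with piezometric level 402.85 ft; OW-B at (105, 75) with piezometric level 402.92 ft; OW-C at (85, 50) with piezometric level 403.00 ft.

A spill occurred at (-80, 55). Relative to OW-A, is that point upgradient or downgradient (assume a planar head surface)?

Taking OW-A as reference: OW-B−OW-A = (-15, -10, +0.07); OW-C−OW-A = (-35, -35, +0.15).
Determinant of the coordinate differences = (-15)·(-35) − (-35)·(-10) = 175.
∂h/∂x = [(+0.07)·(-35) − (+0.15)·(-10)] / 175 = -0.005429
∂h/∂y = [(-15)·(+0.15) − (-35)·(+0.07)] / 175 = +0.001143
Head at (-80, 55) = 402.85 + (-0.005429)·(-200) + (+0.001143)·(-30) = 403.90 ft.
That is higher than the 402.85 ft at OW-A, so the point is upgradient.

upgradient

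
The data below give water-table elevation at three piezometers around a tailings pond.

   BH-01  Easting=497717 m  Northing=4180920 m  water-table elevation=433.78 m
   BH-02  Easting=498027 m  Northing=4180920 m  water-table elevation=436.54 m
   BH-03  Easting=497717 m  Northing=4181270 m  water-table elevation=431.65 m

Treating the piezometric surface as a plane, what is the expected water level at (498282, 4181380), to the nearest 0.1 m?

∂h/∂x = (436.54 − 433.78) / (498027 − 497717) = +0.008903
∂h/∂y = (431.65 − 433.78) / (4181270 − 4180920) = -0.006086
h(498282, 4181380) = 433.78 + (+0.008903)·(565) + (-0.006086)·(460) = 433.78 +5.030 -2.799 = 436.011 m.

436.0 m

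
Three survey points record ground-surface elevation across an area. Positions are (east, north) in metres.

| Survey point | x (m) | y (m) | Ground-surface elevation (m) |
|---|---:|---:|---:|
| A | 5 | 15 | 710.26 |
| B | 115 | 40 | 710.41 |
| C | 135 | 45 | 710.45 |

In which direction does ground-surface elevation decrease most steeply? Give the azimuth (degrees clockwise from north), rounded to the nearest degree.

Differences from A: to B (Δx, Δy, Δh) = (110, 25, +0.15); to C = (130, 30, +0.19).
Determinant of the coordinate differences = 110·30 − 130·25 = 50.
∂z/∂x = [(+0.15)·30 − (+0.19)·25] / 50 = -0.005000
∂z/∂y = [110·(+0.19) − 130·(+0.15)] / 50 = +0.02800
Steepest decrease is along −∇f: components (+0.005000 E, -0.02800 N).
Azimuth = atan2(+0.005000, -0.02800) = 169.9° ≈ 170°.

170°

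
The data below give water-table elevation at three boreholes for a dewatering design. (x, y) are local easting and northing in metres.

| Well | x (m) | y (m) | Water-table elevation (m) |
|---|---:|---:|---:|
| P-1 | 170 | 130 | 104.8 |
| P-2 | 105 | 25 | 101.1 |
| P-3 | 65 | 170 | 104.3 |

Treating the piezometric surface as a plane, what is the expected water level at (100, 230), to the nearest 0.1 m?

106.4 m

With h = a·x + b·y + c and P-1 as origin, the differences give:
  (-65)·a + (-105)·b = -3.7
  (-105)·a + 40·b = -0.5
Eliminate b (×40 and ×(-105), subtract): -13625·a = -200.50 → a = ∂h/∂x = +0.01472
Back-substitute: b = ∂h/∂y = +0.02613.
h(100, 230) = 104.8 + (+0.01472)·(-70) + (+0.02613)·(100) = 104.8 -1.030 +2.613 = 106.383 m.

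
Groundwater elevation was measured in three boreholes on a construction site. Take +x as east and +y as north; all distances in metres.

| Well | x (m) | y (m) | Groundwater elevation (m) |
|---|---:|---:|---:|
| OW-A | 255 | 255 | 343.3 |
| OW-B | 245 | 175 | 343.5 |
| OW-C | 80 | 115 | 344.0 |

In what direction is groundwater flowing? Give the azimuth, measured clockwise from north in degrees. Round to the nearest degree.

With h = a·x + b·y + c and OW-A as origin, the differences give:
  (-10)·a + (-80)·b = +0.2
  (-175)·a + (-140)·b = +0.7
Eliminate b (×(-140) and ×(-80), subtract): -12600·a = 28.00 → a = ∂h/∂x = -0.002222
Back-substitute: b = ∂h/∂y = -0.002222.
Flow direction (−∇h) has components (+0.002222 E, +0.002222 N).
Azimuth = atan2(E, N) = atan2(+0.002222, +0.002222) = 45.0° ≈ 045°.

045°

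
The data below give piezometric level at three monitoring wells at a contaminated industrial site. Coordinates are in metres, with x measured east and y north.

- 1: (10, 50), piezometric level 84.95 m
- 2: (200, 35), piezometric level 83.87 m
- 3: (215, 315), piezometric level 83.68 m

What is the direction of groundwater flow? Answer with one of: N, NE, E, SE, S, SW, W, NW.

E

With h = a·x + b·y + c and 1 as origin, the differences give:
  190·a + (-15)·b = -1.08
  205·a + 265·b = -1.27
Eliminate b (×265 and ×(-15), subtract): 53425·a = -305.250 → a = ∂h/∂x = -0.005714
Back-substitute: b = ∂h/∂y = -0.0003725.
Flow = −∇h = (+0.005714 east, +0.0003725 north), which points east.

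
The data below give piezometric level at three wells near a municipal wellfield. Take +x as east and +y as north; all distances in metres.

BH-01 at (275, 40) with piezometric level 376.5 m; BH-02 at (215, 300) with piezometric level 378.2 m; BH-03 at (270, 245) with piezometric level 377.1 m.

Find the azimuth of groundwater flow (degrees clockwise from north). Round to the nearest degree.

098°

Differences from BH-01: to BH-02 (Δx, Δy, Δh) = (-60, 260, +1.7); to BH-03 = (-5, 205, +0.6).
Determinant of the coordinate differences = (-60)·205 − (-5)·260 = -11000.
∂h/∂x = [(+1.7)·205 − (+0.6)·260] / -11000 = -0.01750
∂h/∂y = [(-60)·(+0.6) − (-5)·(+1.7)] / -11000 = +0.002500
Flow direction (−∇h) has components (+0.01750 E, -0.002500 N).
Azimuth = atan2(E, N) = atan2(+0.01750, -0.002500) = 98.1° ≈ 098°.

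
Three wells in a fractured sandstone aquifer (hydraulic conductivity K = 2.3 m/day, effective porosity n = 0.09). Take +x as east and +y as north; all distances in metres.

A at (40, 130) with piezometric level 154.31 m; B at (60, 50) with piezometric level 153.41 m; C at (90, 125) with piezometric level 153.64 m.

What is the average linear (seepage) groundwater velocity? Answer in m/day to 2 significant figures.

Differences from A: to B (Δx, Δy, Δh) = (20, -80, -0.90); to C = (50, -5, -0.67).
Solve a·Δx + b·Δy = Δh: det = 20·(-5) − 50·(-80) = 3900.
∂h/∂x = [(-0.90)·(-5) − (-0.67)·(-80)] / 3900 = -0.01259
∂h/∂y = [20·(-0.67) − 50·(-0.90)] / 3900 = +0.008103
|∇h| = √(-0.01259² + 0.008103²) = 0.01497
Seepage velocity v = K·i/n = 2.3 × 0.01497 / 0.09 = 0.3826 m/day.

0.38 m/day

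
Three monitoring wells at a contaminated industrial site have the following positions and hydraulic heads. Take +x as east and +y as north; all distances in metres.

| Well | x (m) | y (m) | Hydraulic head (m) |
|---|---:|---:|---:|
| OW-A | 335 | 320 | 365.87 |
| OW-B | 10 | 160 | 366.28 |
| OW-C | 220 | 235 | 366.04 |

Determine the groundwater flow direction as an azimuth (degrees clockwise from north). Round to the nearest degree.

Three-point gradient (reference OW-A): Δ to OW-B = (-325, -160, +0.41), Δ to OW-C = (-115, -85, +0.17).
∂h/∂x = -0.0008293, ∂h/∂y = -0.0008780 (det = 9225).
Flow direction (−∇h) has components (+0.0008293 E, +0.0008780 N).
Azimuth = atan2(E, N) = atan2(+0.0008293, +0.0008780) = 43.4° ≈ 043°.

043°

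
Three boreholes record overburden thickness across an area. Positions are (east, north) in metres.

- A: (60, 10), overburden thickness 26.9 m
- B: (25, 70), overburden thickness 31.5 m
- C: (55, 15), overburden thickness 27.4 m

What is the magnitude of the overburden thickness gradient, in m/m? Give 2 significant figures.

0.071 m/m

With d = a·x + b·y + c and A as origin, the differences give:
  (-35)·a + 60·b = +4.6
  (-5)·a + 5·b = +0.5
Eliminate b (×5 and ×60, subtract): 125·a = -7.00 → a = ∂d/∂x = -0.05600
Back-substitute: b = ∂d/∂y = +0.04400.
|∇f| = √(-0.05600² + 0.04400²) = 0.07122 m/m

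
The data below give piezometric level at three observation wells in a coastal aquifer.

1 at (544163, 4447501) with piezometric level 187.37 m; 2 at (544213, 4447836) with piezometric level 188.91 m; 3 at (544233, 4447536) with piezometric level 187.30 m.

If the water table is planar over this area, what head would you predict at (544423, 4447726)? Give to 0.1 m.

187.6 m

Differences from 1: to 2 (Δx, Δy, Δh) = (50, 335, +1.54); to 3 = (70, 35, -0.07).
Determinant of the coordinate differences = 50·35 − 70·335 = -21700.
∂h/∂x = [(+1.54)·35 − (-0.07)·335] / -21700 = -0.003565
∂h/∂y = [50·(-0.07) − 70·(+1.54)] / -21700 = +0.005129
h(544423, 4447726) = 187.37 + (-0.003565)·(260) + (+0.005129)·(225) = 187.37 -0.927 +1.154 = 187.597 m.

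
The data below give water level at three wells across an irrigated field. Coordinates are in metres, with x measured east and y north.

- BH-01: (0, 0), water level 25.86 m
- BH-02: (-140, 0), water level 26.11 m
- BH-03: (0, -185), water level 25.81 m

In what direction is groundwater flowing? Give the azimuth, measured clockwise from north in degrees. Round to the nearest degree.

099°

∂h/∂x = (26.11 − 25.86) / (-140 − 0) = -0.001786
∂h/∂y = (25.81 − 25.86) / (-185 − 0) = +0.0002703
Flow direction (−∇h) has components (+0.001786 E, -0.0002703 N).
Azimuth = atan2(E, N) = atan2(+0.001786, -0.0002703) = 98.6° ≈ 099°.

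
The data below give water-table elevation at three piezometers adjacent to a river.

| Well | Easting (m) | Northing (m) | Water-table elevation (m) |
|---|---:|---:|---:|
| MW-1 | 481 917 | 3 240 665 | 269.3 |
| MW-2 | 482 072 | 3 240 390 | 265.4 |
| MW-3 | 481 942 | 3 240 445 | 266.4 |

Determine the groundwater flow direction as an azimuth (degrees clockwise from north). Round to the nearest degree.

170°

With h = a·x + b·y + c and MW-1 as origin, the differences give:
  155·a + (-275)·b = -3.9
  25·a + (-220)·b = -2.9
Eliminate b (×(-220) and ×(-275), subtract): -27225·a = 60.50 → a = ∂h/∂x = -0.002222
Back-substitute: b = ∂h/∂y = +0.01293.
Flow direction (−∇h) has components (+0.002222 E, -0.01293 N).
Azimuth = atan2(E, N) = atan2(+0.002222, -0.01293) = 170.2° ≈ 170°.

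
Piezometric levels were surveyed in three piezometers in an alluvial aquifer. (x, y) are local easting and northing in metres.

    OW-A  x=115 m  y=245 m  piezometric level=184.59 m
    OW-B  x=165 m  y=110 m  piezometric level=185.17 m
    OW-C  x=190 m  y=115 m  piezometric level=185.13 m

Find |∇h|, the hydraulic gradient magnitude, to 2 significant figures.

Three-point gradient (reference OW-A): Δ to OW-B = (50, -135, +0.58), Δ to OW-C = (75, -130, +0.54).
∂h/∂x = -0.0006897, ∂h/∂y = -0.004552 (det = 3625).
|∇h| = √(-0.0006897² + -0.004552²) = 0.004604

0.0046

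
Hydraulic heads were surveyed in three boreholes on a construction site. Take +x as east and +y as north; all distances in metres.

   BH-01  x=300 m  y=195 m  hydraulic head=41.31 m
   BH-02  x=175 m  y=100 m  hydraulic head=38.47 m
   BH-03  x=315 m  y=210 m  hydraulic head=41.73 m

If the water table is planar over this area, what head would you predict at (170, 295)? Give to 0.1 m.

With h = a·x + b·y + c and BH-01 as origin, the differences give:
  (-125)·a + (-95)·b = -2.84
  15·a + 15·b = +0.42
Eliminate b (×15 and ×(-95), subtract): -450·a = -2.700 → a = ∂h/∂x = +0.006000
Back-substitute: b = ∂h/∂y = +0.02200.
h(170, 295) = 41.31 + (+0.006000)·(-130) + (+0.02200)·(100) = 41.31 -0.780 +2.200 = 42.730 m.

42.7 m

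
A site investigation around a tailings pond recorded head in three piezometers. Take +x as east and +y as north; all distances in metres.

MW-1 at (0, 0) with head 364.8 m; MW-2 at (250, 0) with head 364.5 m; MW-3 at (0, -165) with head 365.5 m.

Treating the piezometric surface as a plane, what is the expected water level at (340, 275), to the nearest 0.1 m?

363.2 m

∂h/∂x = (364.5 − 364.8) / (250 − 0) = -0.001200
∂h/∂y = (365.5 − 364.8) / (-165 − 0) = -0.004242
h(340, 275) = 364.8 + (-0.001200)·(340) + (-0.004242)·(275) = 364.8 -0.408 -1.167 = 363.225 m.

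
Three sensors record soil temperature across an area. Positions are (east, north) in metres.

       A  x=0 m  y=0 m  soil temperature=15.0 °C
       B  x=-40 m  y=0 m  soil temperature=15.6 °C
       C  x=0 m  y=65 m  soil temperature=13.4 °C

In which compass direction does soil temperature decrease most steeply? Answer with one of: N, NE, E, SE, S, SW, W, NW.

∂T/∂x = (15.6 − 15.0) / (-40 − 0) = -0.01500
∂T/∂y = (13.4 − 15.0) / (65 − 0) = -0.02462
Steepest decrease is along −∇f = (+0.01500 E, +0.02462 N) → northeast.

NE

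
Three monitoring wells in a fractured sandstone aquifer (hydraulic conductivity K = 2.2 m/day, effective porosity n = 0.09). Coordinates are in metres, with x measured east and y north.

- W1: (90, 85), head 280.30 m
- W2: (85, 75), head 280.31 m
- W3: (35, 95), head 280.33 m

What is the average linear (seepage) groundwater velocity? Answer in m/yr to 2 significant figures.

With h = a·x + b·y + c and W1 as origin, the differences give:
  (-5)·a + (-10)·b = +0.01
  (-55)·a + 10·b = +0.03
Eliminate b (×10 and ×(-10), subtract): -600·a = 0.400 → a = ∂h/∂x = -0.0006667
Back-substitute: b = ∂h/∂y = -0.0006667.
|∇h| = √(-0.0006667² + -0.0006667²) = 0.0009429
Seepage velocity v = K·i/n = 2.2 × 0.0009429 / 0.09 = 0.02305 m/day = 8.419 m/yr.

8.4 m/yr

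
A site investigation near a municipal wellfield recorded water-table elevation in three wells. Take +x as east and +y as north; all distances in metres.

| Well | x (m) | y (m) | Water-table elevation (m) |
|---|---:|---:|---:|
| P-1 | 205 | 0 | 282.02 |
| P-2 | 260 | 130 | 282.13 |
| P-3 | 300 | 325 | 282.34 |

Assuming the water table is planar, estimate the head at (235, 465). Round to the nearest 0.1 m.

282.6 m

With h = a·x + b·y + c and P-1 as origin, the differences give:
  55·a + 130·b = +0.11
  95·a + 325·b = +0.32
Eliminate b (×325 and ×130, subtract): 5525·a = -5.850 → a = ∂h/∂x = -0.001059
Back-substitute: b = ∂h/∂y = +0.001294.
h(235, 465) = 282.02 + (-0.001059)·(30) + (+0.001294)·(465) = 282.02 -0.032 +0.602 = 282.590 m.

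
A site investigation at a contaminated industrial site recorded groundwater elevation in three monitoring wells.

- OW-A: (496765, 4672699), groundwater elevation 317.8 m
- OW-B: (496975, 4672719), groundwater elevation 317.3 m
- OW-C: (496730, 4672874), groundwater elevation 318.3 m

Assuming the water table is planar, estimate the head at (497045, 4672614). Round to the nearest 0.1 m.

Differences from OW-A: to OW-B (Δx, Δy, Δh) = (210, 20, -0.5); to OW-C = (-35, 175, +0.5).
Solve a·Δx + b·Δy = Δh: det = 210·175 − (-35)·20 = 37450.
∂h/∂x = [(-0.5)·175 − (+0.5)·20] / 37450 = -0.002603
∂h/∂y = [210·(+0.5) − (-35)·(-0.5)] / 37450 = +0.002336
h(497045, 4672614) = 317.8 + (-0.002603)·(280) + (+0.002336)·(-85) = 317.8 -0.729 -0.199 = 316.872 m.

316.9 m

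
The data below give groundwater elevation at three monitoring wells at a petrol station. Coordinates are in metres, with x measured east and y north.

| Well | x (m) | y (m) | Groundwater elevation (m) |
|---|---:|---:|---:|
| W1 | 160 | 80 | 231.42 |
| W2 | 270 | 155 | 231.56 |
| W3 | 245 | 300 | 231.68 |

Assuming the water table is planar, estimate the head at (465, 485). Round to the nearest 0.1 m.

With h = a·x + b·y + c and W1 as origin, the differences give:
  110·a + 75·b = +0.14
  85·a + 220·b = +0.26
Eliminate b (×220 and ×75, subtract): 17825·a = 11.300 → a = ∂h/∂x = +0.0006339
Back-substitute: b = ∂h/∂y = +0.0009369.
h(465, 485) = 231.42 + (+0.0006339)·(305) + (+0.0009369)·(405) = 231.42 +0.193 +0.379 = 231.993 m.

232.0 m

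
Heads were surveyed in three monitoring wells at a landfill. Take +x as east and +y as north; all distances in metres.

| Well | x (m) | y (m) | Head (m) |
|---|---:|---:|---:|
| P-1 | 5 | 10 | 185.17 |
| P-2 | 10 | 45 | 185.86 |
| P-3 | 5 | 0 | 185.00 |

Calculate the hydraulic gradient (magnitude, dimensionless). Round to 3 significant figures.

With h = a·x + b·y + c and P-1 as origin, the differences give:
  5·a + 35·b = +0.69
  0·a + (-10)·b = -0.17
Eliminate b (×(-10) and ×35, subtract): -50·a = -0.950 → a = ∂h/∂x = +0.01900
Back-substitute: b = ∂h/∂y = +0.01700.
|∇h| = √(0.01900² + 0.01700²) = 0.0255

0.0255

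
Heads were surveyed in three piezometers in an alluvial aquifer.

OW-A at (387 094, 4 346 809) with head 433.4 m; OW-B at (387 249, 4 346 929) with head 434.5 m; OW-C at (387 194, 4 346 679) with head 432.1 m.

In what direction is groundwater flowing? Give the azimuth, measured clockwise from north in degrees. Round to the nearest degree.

178°

Differences from OW-A: to OW-B (Δx, Δy, Δh) = (155, 120, +1.1); to OW-C = (100, -130, -1.3).
Solve a·Δx + b·Δy = Δh: det = 155·(-130) − 100·120 = -32150.
∂h/∂x = [(+1.1)·(-130) − (-1.3)·120] / -32150 = -0.0004044
∂h/∂y = [155·(-1.3) − 100·(+1.1)] / -32150 = +0.009689
Flow direction (−∇h) has components (+0.0004044 E, -0.009689 N).
Azimuth = atan2(E, N) = atan2(+0.0004044, -0.009689) = 177.6° ≈ 178°.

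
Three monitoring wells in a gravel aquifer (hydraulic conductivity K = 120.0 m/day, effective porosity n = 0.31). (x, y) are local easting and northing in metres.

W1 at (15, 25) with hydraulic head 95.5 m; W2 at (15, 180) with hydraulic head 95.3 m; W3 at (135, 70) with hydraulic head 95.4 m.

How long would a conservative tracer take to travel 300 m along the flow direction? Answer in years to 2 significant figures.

Differences from W1: to W2 (Δx, Δy, Δh) = (0, 155, -0.2); to W3 = (120, 45, -0.1).
Determinant of the coordinate differences = 0·45 − 120·155 = -18600.
∂h/∂x = [(-0.2)·45 − (-0.1)·155] / -18600 = -0.0003495
∂h/∂y = [0·(-0.1) − 120·(-0.2)] / -18600 = -0.001290
|∇h| = √(-0.0003495² + -0.001290²) = 0.001337
Seepage velocity v = K·i/n = 120.0 × 0.001337 / 0.31 = 0.5175 m/day.
t = 300 / 0.5175 = 579.7 days = 1.59 years.

1.6 years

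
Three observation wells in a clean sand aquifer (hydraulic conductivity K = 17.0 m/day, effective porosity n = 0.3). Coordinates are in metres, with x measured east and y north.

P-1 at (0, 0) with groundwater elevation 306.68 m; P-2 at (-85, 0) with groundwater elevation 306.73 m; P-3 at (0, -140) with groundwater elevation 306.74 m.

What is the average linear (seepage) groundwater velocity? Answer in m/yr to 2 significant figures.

∂h/∂x = (306.73 − 306.68) / (-85 − 0) = -0.0005882
∂h/∂y = (306.74 − 306.68) / (-140 − 0) = -0.0004286
|∇h| = √(-0.0005882² + -0.0004286²) = 0.0007278
Seepage velocity v = K·i/n = 17.0 × 0.0007278 / 0.3 = 0.04124 m/day = 15.06 m/yr.

15 m/yr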